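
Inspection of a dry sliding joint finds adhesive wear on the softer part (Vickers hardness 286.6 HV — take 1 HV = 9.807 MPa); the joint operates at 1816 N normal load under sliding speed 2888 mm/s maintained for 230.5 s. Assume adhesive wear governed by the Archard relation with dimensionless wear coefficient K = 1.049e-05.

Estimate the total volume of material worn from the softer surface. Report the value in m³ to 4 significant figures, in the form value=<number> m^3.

value=4.512e-09 m^3

Each operation maintains exact precision, and the intermediates appear rounded — a lone final rounding to four significant digits.
Convert: Sliding speed v = 2888 mm/s = 2.888 m/s. Distance L = v·t = 2.888 m/s × 230.5 s = 665.7 m.
Convert: Hardness H = 286.6 HV × 9.807 MPa/HV = 2811 MPa = 2.811e+09 Pa.
Expressed in SI base units: W = 1816 N, H = 2.811e+09 Pa, K = 1.049e-05.
Apply Archard: V = K·W·L/H = 1.049e-05 · 1816 · 665.7 / 2.811e+09 = 4.512e-09 m³.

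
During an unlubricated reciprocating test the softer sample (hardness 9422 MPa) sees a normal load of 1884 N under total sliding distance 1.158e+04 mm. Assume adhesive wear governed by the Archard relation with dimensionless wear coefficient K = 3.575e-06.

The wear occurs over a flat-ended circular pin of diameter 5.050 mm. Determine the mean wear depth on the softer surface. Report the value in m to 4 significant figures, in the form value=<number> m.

value=4.133e-07 m

The algebra maintains exact precision. Intermediate values are printed rounded. Rounded just once: four significant digits.
Convert: Path length L = 1.158e+04 mm = 11.58 m.
Convert: Hardness H = 9422 MPa = 9.422e+09 Pa.
Convert: Pin diameter d = 5.050 mm = 0.005050 m. Contact area A = π·d²/4 = π·(0.005050 m)²/4 = 2.003e-05 m².
In SI base units: W = 1884 N, H = 9.422e+09 Pa, K = 3.575e-06.
Apply Archard: V = K·W·L/H = 3.575e-06 · 1884 · 11.58 / 9.422e+09 = 8.278e-12 m³.
Depth h = V/A = 8.278e-12 / 2.003e-05 = 4.133e-07 m.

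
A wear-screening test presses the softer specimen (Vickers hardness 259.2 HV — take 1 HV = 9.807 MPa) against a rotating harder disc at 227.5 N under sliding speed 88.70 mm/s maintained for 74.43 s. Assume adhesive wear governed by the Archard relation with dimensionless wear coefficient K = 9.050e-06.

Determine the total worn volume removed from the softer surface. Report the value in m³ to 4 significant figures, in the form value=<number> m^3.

value=5.347e-12 m^3

The algebra holds exact precision. Displayed values are rounded; one last rounding, at 4 significant digits.
Convert: Sliding speed v = 88.70 mm/s = 0.08870 m/s. Distance covered L = v·t = 0.08870 m/s × 74.43 s = 6.602 m.
Convert: Hardness H = 259.2 HV × 9.807 MPa/HV = 2542 MPa = 2.542e+09 Pa.
In SI base units: W = 227.5 N, H = 2.542e+09 Pa, K = 9.050e-06.
Wear volume V = K·W·L/H = 9.050e-06 · 227.5 · 6.602 / 2.542e+09 = 5.347e-12 m³.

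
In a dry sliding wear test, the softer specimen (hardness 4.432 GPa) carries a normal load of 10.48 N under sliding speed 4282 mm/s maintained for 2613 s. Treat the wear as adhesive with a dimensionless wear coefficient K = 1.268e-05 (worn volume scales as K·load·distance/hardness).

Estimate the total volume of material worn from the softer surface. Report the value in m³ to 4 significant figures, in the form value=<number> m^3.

The algebra keeps full precision; intermediates appear rounded. Rounded once at the end to four significant digits.
Sliding speed v = 4282 mm/s = 4.282 m/s. Sliding distance L = v·t = 4.282 m/s × 2613 s = 1.119e+04 m.
Hardness H = 4.432 GPa = 4.432e+09 Pa.
Collected in SI base units: W = 10.48 N, H = 4.432e+09 Pa, K = 1.268e-05.
Wear volume V = K·W·L/H = 1.268e-05 · 10.48 · 1.119e+04 / 4.432e+09 = 3.355e-10 m³.

value=3.355e-10 m^3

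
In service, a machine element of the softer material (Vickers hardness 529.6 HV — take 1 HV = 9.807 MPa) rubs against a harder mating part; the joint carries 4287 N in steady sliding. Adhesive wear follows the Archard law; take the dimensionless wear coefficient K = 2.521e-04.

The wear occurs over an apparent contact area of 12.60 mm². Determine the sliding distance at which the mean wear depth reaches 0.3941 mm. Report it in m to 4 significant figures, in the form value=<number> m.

Intermediate values are shown rounded. The algebra runs at full float precision — one final rounding: 4 significant figures.
Hardness H = 529.6 HV × 9.807 MPa/HV = 5194 MPa = 5.194e+09 Pa.
Contact area A = 12.60 mm² = 1.260e-05 m².
Depth limit h_lim = 0.3941 mm = 3.941e-04 m.
In SI base units: W = 4287 N, H = 5.194e+09 Pa, K = 2.521e-04.
At the depth limit, V_lim = h_lim·A = 3.941e-04 · 1.260e-05 = 4.966e-09 m³.
Sliding life L = V_lim·H/(K·W) = 4.966e-09 · 5.194e+09 / (2.521e-04 · 4287) = 23.86 m.

value=23.86 m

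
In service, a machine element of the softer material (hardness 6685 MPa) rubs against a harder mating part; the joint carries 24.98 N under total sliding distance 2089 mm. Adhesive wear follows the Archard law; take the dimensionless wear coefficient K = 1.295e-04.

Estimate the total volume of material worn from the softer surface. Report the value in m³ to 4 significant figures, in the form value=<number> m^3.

value=1.011e-12 m^3

Intermediates are displayed rounded; every step holds exact precision; one last rounding to 4 significant digits.
Convert: Distance L = 2089 mm = 2.089 m.
Convert: Hardness H = 6685 MPa = 6.685e+09 Pa.
Collected in SI base units: W = 24.98 N, H = 6.685e+09 Pa, K = 1.295e-04.
Archard volume V = K·W·L/H = 1.295e-04 · 24.98 · 2.089 / 6.685e+09 = 1.011e-12 m³.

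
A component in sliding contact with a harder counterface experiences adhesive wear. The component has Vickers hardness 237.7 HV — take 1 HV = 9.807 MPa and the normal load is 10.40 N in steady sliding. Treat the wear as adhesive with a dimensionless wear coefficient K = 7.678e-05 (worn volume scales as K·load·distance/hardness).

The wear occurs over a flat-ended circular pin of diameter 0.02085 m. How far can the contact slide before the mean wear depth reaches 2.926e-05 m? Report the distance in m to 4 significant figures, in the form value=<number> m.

Each operation keeps full float precision, and intermediate values are displayed rounded, and a single final rounding, at four significant digits.
Convert: Hardness H = 237.7 HV × 9.807 MPa/HV = 2331 MPa = 2.331e+09 Pa.
Convert: Contact area A = π·d²/4 = π·(0.02085 m)²/4 = 3.414e-04 m².
In SI base units: W = 10.40 N, H = 2.331e+09 Pa, K = 7.678e-05.
Volume at the limit: V_lim = h_lim·A = 2.926e-05 · 3.414e-04 = 9.990e-09 m³.
Thus life L = V_lim·H/(K·W) = 9.990e-09 · 2.331e+09 / (7.678e-05 · 10.40) = 2.916e+04 m.

value=2.916e+04 m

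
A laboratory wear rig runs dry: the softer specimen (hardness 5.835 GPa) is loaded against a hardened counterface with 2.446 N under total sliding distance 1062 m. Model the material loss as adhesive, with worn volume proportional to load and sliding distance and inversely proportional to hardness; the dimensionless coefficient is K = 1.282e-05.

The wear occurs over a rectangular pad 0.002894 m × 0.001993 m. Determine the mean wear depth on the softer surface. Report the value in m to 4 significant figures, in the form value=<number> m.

value=9.895e-07 m

Every step runs at full precision; the intermediates appear rounded, and a single final rounding, at four significant figures.
Hardness H = 5.835 GPa = 5.835e+09 Pa.
Contact area A = 0.002894 m × 0.001993 m = 5.768e-06 m².
Working in SI base units: W = 2.446 N, H = 5.835e+09 Pa, K = 1.282e-05.
Archard relation: V = K·W·L/H = 1.282e-05 · 2.446 · 1062 / 5.835e+09 = 5.707e-12 m³.
Mean wear depth h = V/A = 5.707e-12 / 5.768e-06 = 9.895e-07 m.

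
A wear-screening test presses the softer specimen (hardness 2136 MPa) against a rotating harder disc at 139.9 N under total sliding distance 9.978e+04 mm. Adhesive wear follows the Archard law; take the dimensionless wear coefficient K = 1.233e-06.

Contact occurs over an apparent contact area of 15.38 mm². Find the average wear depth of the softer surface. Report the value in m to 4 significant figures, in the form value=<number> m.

value=5.239e-07 m

The algebra maintains full float precision. The intermediates appear rounded; a lone final rounding to 4 significant digits.
Convert: Path length L = 9.978e+04 mm = 99.78 m.
Convert: Hardness H = 2136 MPa = 2.136e+09 Pa.
Convert: Contact area A = 15.38 mm² = 1.538e-05 m².
Collected in SI base units: W = 139.9 N, H = 2.136e+09 Pa, K = 1.233e-06.
Apply Archard: V = K·W·L/H = 1.233e-06 · 139.9 · 99.78 / 2.136e+09 = 8.058e-12 m³.
Mean wear depth h = V/A = 8.058e-12 / 1.538e-05 = 5.239e-07 m.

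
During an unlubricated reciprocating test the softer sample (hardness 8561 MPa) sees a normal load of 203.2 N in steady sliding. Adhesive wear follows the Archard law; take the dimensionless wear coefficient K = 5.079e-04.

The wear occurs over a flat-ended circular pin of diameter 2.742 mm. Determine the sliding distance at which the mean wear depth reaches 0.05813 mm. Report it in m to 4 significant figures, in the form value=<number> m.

Intermediate values appear rounded, and each operation holds full precision — rounded once at the end to 4 significant digits.
Convert: Hardness H = 8561 MPa = 8.561e+09 Pa.
Convert: Pin diameter d = 2.742 mm = 0.002742 m. Contact area A = π·d²/4 = π·(0.002742 m)²/4 = 5.905e-06 m².
Convert: Depth limit h_lim = 0.05813 mm = 5.813e-05 m.
SI base units throughout: W = 203.2 N, H = 8.561e+09 Pa, K = 5.079e-04.
Permissible volume V_lim = h_lim·A = 5.813e-05 · 5.905e-06 = 3.433e-10 m³.
Life L = V_lim·H/(K·W) = 3.433e-10 · 8.561e+09 / (5.079e-04 · 203.2) = 28.47 m.

value=28.47 m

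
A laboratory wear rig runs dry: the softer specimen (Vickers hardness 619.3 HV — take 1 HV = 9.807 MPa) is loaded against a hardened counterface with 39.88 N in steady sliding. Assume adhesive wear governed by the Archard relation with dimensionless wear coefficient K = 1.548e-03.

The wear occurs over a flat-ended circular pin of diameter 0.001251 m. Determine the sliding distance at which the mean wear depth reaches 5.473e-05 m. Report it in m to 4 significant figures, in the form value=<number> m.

value=6.618 m

The intermediates appear rounded. Each operation maintains full float precision, and a single final rounding, at four significant figures.
Convert: Hardness H = 619.3 HV × 9.807 MPa/HV = 6073 MPa = 6.073e+09 Pa.
Convert: Contact area A = π·d²/4 = π·(0.001251 m)²/4 = 1.229e-06 m².
As SI base values: W = 39.88 N, H = 6.073e+09 Pa, K = 1.548e-03.
Permissible volume V_lim = h_lim·A = 5.473e-05 · 1.229e-06 = 6.727e-11 m³.
Life L = V_lim·H/(K·W) = 6.727e-11 · 6.073e+09 / (1.548e-03 · 39.88) = 6.618 m.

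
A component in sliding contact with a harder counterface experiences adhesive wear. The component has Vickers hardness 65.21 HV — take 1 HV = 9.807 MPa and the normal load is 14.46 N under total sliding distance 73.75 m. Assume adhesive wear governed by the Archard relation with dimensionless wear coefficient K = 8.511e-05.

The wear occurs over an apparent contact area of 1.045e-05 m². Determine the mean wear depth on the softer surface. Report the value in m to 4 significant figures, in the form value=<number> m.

value=1.358e-05 m

The intermediates are shown rounded — all arithmetic keeps exact precision. Rounded once at the end, at 4 significant digits.
Hardness H = 65.21 HV × 9.807 MPa/HV = 639.5 MPa = 6.395e+08 Pa.
Working in SI base units: W = 14.46 N, H = 6.395e+08 Pa, K = 8.511e-05.
By Archard's law, V = K·W·L/H = 8.511e-05 · 14.46 · 73.75 / 6.395e+08 = 1.419e-10 m³.
Depth of wear h = V/A = 1.419e-10 / 1.045e-05 = 1.358e-05 m.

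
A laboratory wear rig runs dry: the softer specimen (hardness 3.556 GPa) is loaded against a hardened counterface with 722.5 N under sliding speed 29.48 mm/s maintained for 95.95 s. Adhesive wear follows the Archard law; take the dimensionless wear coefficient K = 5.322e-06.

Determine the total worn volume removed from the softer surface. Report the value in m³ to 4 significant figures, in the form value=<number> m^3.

value=3.059e-12 m^3

The intermediates are shown rounded. Every step holds full precision; one last rounding, at four significant digits.
Convert: Sliding speed v = 29.48 mm/s = 0.02948 m/s. Total distance L = v·t = 0.02948 m/s × 95.95 s = 2.829 m.
Convert: Hardness H = 3.556 GPa = 3.556e+09 Pa.
Working in SI base units: W = 722.5 N, H = 3.556e+09 Pa, K = 5.322e-06.
By Archard's law, V = K·W·L/H = 5.322e-06 · 722.5 · 2.829 / 3.556e+09 = 3.059e-12 m³.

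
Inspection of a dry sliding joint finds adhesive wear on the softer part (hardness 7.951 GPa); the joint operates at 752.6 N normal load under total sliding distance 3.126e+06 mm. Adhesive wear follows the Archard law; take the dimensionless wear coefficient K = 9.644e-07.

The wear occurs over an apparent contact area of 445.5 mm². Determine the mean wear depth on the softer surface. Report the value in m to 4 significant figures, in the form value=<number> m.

The algebra keeps full float precision; intermediate values are printed rounded — a single final rounding: 4 significant figures.
Path length L = 3.126e+06 mm = 3126 m.
Hardness H = 7.951 GPa = 7.951e+09 Pa.
Contact area A = 445.5 mm² = 4.455e-04 m².
Expressed in SI base units: W = 752.6 N, H = 7.951e+09 Pa, K = 9.644e-07.
Archard relation: V = K·W·L/H = 9.644e-07 · 752.6 · 3126 / 7.951e+09 = 2.854e-10 m³.
Depth h = V/A = 2.854e-10 / 4.455e-04 = 6.405e-07 m.

value=6.405e-07 m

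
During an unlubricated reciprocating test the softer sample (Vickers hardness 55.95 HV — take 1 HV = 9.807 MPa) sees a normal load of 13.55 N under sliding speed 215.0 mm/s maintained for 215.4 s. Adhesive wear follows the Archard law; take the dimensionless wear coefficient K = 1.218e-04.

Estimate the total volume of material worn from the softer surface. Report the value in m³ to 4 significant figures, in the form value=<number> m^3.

The computation runs at full float precision, and intermediate values are shown rounded; rounded just once: 4 significant digits.
Convert: Sliding speed v = 215.0 mm/s = 0.2150 m/s. Sliding distance L = v·t = 0.2150 m/s × 215.4 s = 46.31 m.
Convert: Hardness H = 55.95 HV × 9.807 MPa/HV = 548.7 MPa = 5.487e+08 Pa.
Working in SI base units: W = 13.55 N, H = 5.487e+08 Pa, K = 1.218e-04.
Apply Archard: V = K·W·L/H = 1.218e-04 · 13.55 · 46.31 / 5.487e+08 = 1.393e-10 m³.

value=1.393e-10 m^3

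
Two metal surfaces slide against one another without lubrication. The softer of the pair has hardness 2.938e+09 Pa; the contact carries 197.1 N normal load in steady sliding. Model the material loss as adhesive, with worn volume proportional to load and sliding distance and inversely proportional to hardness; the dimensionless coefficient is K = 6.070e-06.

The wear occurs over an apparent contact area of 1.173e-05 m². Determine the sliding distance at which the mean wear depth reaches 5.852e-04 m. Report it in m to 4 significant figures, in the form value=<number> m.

Intermediate values appear rounded, and all arithmetic maintains exact precision. Rounded just once to 4 significant digits.
In SI base units: W = 197.1 N, H = 2.938e+09 Pa, K = 6.070e-06.
At the depth limit, V_lim = h_lim·A = 5.852e-04 · 1.173e-05 = 6.864e-09 m³.
Inverting, life L = V_lim·H/(K·W) = 6.864e-09 · 2.938e+09 / (6.070e-06 · 197.1) = 1.686e+04 m.

value=1.686e+04 m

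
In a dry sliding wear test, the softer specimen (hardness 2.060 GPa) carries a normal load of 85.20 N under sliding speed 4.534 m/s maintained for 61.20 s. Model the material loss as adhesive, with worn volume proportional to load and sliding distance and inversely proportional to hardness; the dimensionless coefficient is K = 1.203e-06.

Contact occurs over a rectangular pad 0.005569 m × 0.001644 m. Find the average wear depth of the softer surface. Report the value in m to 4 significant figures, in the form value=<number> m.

The computation holds full float precision; intermediates appear rounded. Rounded just once, at 4 significant digits.
Convert: Path length L = v·t = 4.534 m/s × 61.20 s = 277.5 m.
Convert: Hardness H = 2.060 GPa = 2.060e+09 Pa.
Convert: Contact area A = 0.005569 m × 0.001644 m = 9.155e-06 m².
Collected in SI base units: W = 85.20 N, H = 2.060e+09 Pa, K = 1.203e-06.
Archard volume V = K·W·L/H = 1.203e-06 · 85.20 · 277.5 / 2.060e+09 = 1.381e-11 m³.
Depth of wear h = V/A = 1.381e-11 / 9.155e-06 = 1.508e-06 m.

value=1.508e-06 m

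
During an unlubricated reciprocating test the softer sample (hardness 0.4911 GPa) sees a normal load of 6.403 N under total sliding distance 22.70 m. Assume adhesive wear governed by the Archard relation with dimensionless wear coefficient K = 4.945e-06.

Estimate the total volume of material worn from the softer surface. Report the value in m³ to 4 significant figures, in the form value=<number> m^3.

value=1.464e-12 m^3

Each operation keeps full precision, and intermediates are shown rounded; a single final rounding to four significant figures.
Convert: Hardness H = 0.4911 GPa = 4.911e+08 Pa.
Working in SI base units: W = 6.403 N, H = 4.911e+08 Pa, K = 4.945e-06.
Apply Archard: V = K·W·L/H = 4.945e-06 · 6.403 · 22.70 / 4.911e+08 = 1.464e-12 m³.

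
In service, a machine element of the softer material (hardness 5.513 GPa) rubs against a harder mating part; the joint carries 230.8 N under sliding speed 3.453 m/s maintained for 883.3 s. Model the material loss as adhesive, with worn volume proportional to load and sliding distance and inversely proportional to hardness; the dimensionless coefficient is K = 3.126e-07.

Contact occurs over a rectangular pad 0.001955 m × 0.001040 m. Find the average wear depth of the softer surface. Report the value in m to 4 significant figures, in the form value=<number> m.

Shown intermediates are rounded — the algebra runs at full precision; rounded just once to four significant digits.
Distance covered L = v·t = 3.453 m/s × 883.3 s = 3050 m.
Hardness H = 5.513 GPa = 5.513e+09 Pa.
Contact area A = 0.001955 m × 0.001040 m = 2.033e-06 m².
In SI base units: W = 230.8 N, H = 5.513e+09 Pa, K = 3.126e-07.
Apply Archard: V = K·W·L/H = 3.126e-07 · 230.8 · 3050 / 5.513e+09 = 3.992e-11 m³.
Mean wear depth h = V/A = 3.992e-11 / 2.033e-06 = 1.963e-05 m.

value=1.963e-05 m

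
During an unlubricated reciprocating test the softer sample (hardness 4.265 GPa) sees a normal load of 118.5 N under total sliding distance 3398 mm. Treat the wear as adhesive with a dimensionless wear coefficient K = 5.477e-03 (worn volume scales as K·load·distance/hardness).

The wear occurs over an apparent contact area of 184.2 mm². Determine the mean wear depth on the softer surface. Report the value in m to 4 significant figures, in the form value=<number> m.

Shown intermediates are rounded — each operation holds full float precision — one final rounding: 4 significant figures.
Convert: Total distance L = 3398 mm = 3.398 m.
Convert: Hardness H = 4.265 GPa = 4.265e+09 Pa.
Convert: Contact area A = 184.2 mm² = 1.842e-04 m².
In SI base units: W = 118.5 N, H = 4.265e+09 Pa, K = 5.477e-03.
Volume removed: V = K·W·L/H = 5.477e-03 · 118.5 · 3.398 / 4.265e+09 = 5.171e-10 m³.
Average depth h = V/A = 5.171e-10 / 1.842e-04 = 2.807e-06 m.

value=2.807e-06 m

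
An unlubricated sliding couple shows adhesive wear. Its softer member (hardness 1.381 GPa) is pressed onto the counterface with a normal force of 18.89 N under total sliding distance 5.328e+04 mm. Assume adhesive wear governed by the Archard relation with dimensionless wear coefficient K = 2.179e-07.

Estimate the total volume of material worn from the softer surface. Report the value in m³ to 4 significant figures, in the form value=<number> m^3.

Every step carries full precision; intermediates are printed rounded — one final rounding, at 4 significant figures.
Convert: Sliding distance L = 5.328e+04 mm = 53.28 m.
Convert: Hardness H = 1.381 GPa = 1.381e+09 Pa.
Expressed in SI base units: W = 18.89 N, H = 1.381e+09 Pa, K = 2.179e-07.
Archard volume V = K·W·L/H = 2.179e-07 · 18.89 · 53.28 / 1.381e+09 = 1.588e-13 m³.

value=1.588e-13 m^3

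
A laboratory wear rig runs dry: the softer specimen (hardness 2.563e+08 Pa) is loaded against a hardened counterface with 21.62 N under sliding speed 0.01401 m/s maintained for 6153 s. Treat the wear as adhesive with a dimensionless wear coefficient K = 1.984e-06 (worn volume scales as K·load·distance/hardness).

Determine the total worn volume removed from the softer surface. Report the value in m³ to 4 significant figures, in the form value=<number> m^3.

Each operation holds full float precision. Intermediate values are shown rounded — a single final rounding, at four significant figures.
Convert: Path length L = v·t = 0.01401 m/s × 6153 s = 86.20 m.
Collected in SI base units: W = 21.62 N, H = 2.563e+08 Pa, K = 1.984e-06.
Archard relation: V = K·W·L/H = 1.984e-06 · 21.62 · 86.20 / 2.563e+08 = 1.443e-11 m³.

value=1.443e-11 m^3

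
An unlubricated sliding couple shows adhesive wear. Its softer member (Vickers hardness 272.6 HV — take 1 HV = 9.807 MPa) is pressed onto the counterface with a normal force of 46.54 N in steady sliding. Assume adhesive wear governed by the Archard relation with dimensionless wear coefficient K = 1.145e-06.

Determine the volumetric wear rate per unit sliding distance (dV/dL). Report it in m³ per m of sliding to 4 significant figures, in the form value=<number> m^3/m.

Intermediate values are displayed rounded. All arithmetic maintains full precision. Rounded just once to 4 significant digits.
Convert: Hardness H = 272.6 HV × 9.807 MPa/HV = 2673 MPa = 2.673e+09 Pa.
In SI base units, W = 46.54 N, H = 2.673e+09 Pa, K = 1.145e-06.
Rate of wear dV/dL = K·W/H: 1.145e-06 · 46.54 / 2.673e+09 = 1.993e-14 m³/m.

value=1.993e-14 m^3/m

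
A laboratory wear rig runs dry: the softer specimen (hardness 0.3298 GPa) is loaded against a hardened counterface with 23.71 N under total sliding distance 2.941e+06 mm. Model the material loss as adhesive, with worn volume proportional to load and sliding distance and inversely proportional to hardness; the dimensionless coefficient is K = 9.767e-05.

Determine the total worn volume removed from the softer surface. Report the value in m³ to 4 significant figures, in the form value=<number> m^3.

Each operation carries full precision. The intermediates appear rounded — a single final rounding, at 4 significant digits.
Distance covered L = 2.941e+06 mm = 2941 m.
Hardness H = 0.3298 GPa = 3.298e+08 Pa.
Collected in SI base units: W = 23.71 N, H = 3.298e+08 Pa, K = 9.767e-05.
Volume removed: V = K·W·L/H = 9.767e-05 · 23.71 · 2941 / 3.298e+08 = 2.065e-08 m³.

value=2.065e-08 m^3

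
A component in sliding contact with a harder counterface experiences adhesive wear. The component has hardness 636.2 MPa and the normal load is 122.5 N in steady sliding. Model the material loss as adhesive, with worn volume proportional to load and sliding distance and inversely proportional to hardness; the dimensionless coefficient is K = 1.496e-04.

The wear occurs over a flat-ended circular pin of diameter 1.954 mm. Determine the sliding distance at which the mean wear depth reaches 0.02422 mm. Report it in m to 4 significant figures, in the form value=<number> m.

The algebra runs at full float precision, and intermediates appear rounded — a single final rounding: 4 significant figures.
Convert: Hardness H = 636.2 MPa = 6.362e+08 Pa.
Convert: Pin diameter d = 1.954 mm = 0.001954 m. Contact area A = π·d²/4 = π·(0.001954 m)²/4 = 2.999e-06 m².
Convert: Depth limit h_lim = 0.02422 mm = 2.422e-05 m.
Working in SI base units: W = 122.5 N, H = 6.362e+08 Pa, K = 1.496e-04.
Wearable volume V_lim = h_lim·A = 2.422e-05 · 2.999e-06 = 7.263e-11 m³.
Inverting, life L = V_lim·H/(K·W) = 7.263e-11 · 6.362e+08 / (1.496e-04 · 122.5) = 2.521 m.

value=2.521 m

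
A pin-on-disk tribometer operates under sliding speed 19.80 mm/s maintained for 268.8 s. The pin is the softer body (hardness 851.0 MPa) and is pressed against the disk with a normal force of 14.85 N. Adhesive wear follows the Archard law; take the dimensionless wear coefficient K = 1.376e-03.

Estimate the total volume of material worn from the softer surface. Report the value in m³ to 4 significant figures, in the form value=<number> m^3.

value=1.278e-10 m^3

All arithmetic holds exact precision, and quoted intermediates are rounded. Rounded once at the end to four significant figures.
Convert: Sliding speed v = 19.80 mm/s = 0.01980 m/s. The distance L = v·t = 0.01980 m/s × 268.8 s = 5.322 m.
Convert: Hardness H = 851.0 MPa = 8.510e+08 Pa.
As SI base values: W = 14.85 N, H = 8.510e+08 Pa, K = 1.376e-03.
Wear volume V = K·W·L/H = 1.376e-03 · 14.85 · 5.322 / 8.510e+08 = 1.278e-10 m³.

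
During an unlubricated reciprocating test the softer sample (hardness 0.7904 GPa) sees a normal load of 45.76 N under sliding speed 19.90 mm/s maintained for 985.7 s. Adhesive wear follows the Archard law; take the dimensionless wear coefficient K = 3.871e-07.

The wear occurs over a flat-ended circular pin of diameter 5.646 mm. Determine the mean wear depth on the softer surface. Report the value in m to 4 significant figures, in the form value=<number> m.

value=1.756e-08 m

The intermediates are printed rounded — each operation runs at exact precision; a lone final rounding to 4 significant digits.
Sliding speed v = 19.90 mm/s = 0.01990 m/s. The distance L = v·t = 0.01990 m/s × 985.7 s = 19.62 m.
Hardness H = 0.7904 GPa = 7.904e+08 Pa.
Pin diameter d = 5.646 mm = 0.005646 m. Contact area A = π·d²/4 = π·(0.005646 m)²/4 = 2.504e-05 m².
Restated in SI base units: W = 45.76 N, H = 7.904e+08 Pa, K = 3.871e-07.
The Archard volume V = K·W·L/H = 3.871e-07 · 45.76 · 19.62 / 7.904e+08 = 4.396e-13 m³.
Depth h = V/A = 4.396e-13 / 2.504e-05 = 1.756e-08 m.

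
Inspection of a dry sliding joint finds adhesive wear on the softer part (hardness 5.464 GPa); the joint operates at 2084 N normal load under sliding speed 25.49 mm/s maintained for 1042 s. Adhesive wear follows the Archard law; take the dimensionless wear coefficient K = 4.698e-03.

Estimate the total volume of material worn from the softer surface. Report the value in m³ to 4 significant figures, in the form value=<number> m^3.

All arithmetic maintains full precision, and displayed values are rounded, and rounded just once to 4 significant figures.
Sliding speed v = 25.49 mm/s = 0.02549 m/s. Sliding distance L = v·t = 0.02549 m/s × 1042 s = 26.56 m.
Hardness H = 5.464 GPa = 5.464e+09 Pa.
Working in SI base units: W = 2084 N, H = 5.464e+09 Pa, K = 4.698e-03.
By Archard's law, V = K·W·L/H = 4.698e-03 · 2084 · 26.56 / 5.464e+09 = 4.759e-08 m³.

value=4.759e-08 m^3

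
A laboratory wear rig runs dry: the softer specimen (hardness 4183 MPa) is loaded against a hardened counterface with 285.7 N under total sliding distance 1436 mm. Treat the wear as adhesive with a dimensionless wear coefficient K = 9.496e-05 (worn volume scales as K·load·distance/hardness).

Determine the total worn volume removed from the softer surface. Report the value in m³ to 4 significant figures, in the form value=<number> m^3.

All arithmetic runs at exact precision, and the intermediates are displayed rounded — rounded once at the end to 4 significant digits.
Convert: Total distance L = 1436 mm = 1.436 m.
Convert: Hardness H = 4183 MPa = 4.183e+09 Pa.
Collected in SI base units: W = 285.7 N, H = 4.183e+09 Pa, K = 9.496e-05.
Volume removed: V = K·W·L/H = 9.496e-05 · 285.7 · 1.436 / 4.183e+09 = 9.314e-12 m³.

value=9.314e-12 m^3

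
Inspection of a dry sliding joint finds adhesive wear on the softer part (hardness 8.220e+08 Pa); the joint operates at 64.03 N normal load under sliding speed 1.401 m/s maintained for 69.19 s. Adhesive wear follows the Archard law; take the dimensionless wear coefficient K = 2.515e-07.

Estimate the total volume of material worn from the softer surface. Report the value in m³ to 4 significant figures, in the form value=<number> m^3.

value=1.899e-12 m^3

All working math runs at exact precision, and displayed values are rounded — a single final rounding: 4 significant figures.
Convert: Sliding distance L = v·t = 1.401 m/s × 69.19 s = 96.94 m.
As SI base values: W = 64.03 N, H = 8.220e+08 Pa, K = 2.515e-07.
Archard volume V = K·W·L/H = 2.515e-07 · 64.03 · 96.94 / 8.220e+08 = 1.899e-12 m³.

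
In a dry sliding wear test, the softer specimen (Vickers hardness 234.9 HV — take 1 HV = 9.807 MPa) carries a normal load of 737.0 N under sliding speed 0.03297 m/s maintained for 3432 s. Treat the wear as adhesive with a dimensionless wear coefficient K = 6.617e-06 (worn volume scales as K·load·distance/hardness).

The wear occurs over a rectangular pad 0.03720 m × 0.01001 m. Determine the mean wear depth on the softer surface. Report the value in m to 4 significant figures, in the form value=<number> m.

value=6.433e-07 m

Intermediate values are displayed rounded; all arithmetic keeps exact precision, and rounded just once to four significant digits.
Path length L = v·t = 0.03297 m/s × 3432 s = 113.2 m.
Hardness H = 234.9 HV × 9.807 MPa/HV = 2304 MPa = 2.304e+09 Pa.
Contact area A = 0.03720 m × 0.01001 m = 3.724e-04 m².
In SI base units, W = 737.0 N, H = 2.304e+09 Pa, K = 6.617e-06.
Volume removed: V = K·W·L/H = 6.617e-06 · 737.0 · 113.2 / 2.304e+09 = 2.395e-10 m³.
Mean depth h = V/A = 2.395e-10 / 3.724e-04 = 6.433e-07 m.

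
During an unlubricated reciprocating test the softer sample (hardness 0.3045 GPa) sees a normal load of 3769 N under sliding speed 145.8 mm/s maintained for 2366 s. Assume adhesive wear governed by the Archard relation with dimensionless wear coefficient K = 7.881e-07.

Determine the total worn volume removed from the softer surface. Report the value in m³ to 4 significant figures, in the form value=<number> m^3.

Displayed values are rounded. Every step keeps exact precision, and one final rounding, at four significant digits.
Convert: Sliding speed v = 145.8 mm/s = 0.1458 m/s. Distance L = v·t = 0.1458 m/s × 2366 s = 345.0 m.
Convert: Hardness H = 0.3045 GPa = 3.045e+08 Pa.
In SI base units: W = 3769 N, H = 3.045e+08 Pa, K = 7.881e-07.
Archard volume V = K·W·L/H = 7.881e-07 · 3769 · 345.0 / 3.045e+08 = 3.365e-09 m³.

value=3.365e-09 m^3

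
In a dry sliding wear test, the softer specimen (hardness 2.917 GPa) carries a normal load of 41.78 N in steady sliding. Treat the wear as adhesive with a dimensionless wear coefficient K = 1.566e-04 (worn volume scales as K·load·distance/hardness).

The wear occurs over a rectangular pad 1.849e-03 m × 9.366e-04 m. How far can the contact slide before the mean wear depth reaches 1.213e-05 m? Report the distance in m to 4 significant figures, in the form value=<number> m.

All working math holds full precision, and intermediates are displayed rounded — one last rounding to 4 significant figures.
Convert: Hardness H = 2.917 GPa = 2.917e+09 Pa.
Convert: Contact area A = 1.849e-03 m × 9.366e-04 m = 1.732e-06 m².
Expressed in SI base units: W = 41.78 N, H = 2.917e+09 Pa, K = 1.566e-04.
Wearable volume V_lim = h_lim·A = 1.213e-05 · 1.732e-06 = 2.101e-11 m³.
Thus life L = V_lim·H/(K·W) = 2.101e-11 · 2.917e+09 / (1.566e-04 · 41.78) = 9.365 m.

value=9.365 m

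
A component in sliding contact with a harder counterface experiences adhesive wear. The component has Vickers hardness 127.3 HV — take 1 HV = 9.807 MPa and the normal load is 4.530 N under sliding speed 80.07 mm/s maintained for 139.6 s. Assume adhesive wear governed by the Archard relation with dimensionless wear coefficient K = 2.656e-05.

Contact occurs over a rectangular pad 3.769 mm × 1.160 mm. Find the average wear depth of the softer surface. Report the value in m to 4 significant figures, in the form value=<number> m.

value=2.464e-07 m

Every step carries exact precision — intermediates are printed rounded. Rounded just once to 4 significant digits.
Convert: Sliding speed v = 80.07 mm/s = 0.08007 m/s. Distance L = v·t = 0.08007 m/s × 139.6 s = 11.18 m.
Convert: Hardness H = 127.3 HV × 9.807 MPa/HV = 1248 MPa = 1.248e+09 Pa.
Convert: Pad sides 3.769 mm × 1.160 mm = 0.003769 m × 0.001160 m. Contact area A = 0.003769 m × 0.001160 m = 4.372e-06 m².
Expressed in SI base units: W = 4.530 N, H = 1.248e+09 Pa, K = 2.656e-05.
By Archard's law, V = K·W·L/H = 2.656e-05 · 4.530 · 11.18 / 1.248e+09 = 1.077e-12 m³.
Depth h = V/A = 1.077e-12 / 4.372e-06 = 2.464e-07 m.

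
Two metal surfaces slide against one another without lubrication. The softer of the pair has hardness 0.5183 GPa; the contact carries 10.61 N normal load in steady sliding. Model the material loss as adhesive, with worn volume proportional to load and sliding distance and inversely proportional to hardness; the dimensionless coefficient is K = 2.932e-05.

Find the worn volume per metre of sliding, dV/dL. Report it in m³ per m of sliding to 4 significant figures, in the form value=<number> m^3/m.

Intermediates are shown rounded. The algebra holds full precision, and rounded just once: 4 significant figures.
Hardness H = 0.5183 GPa = 5.183e+08 Pa.
In SI base units: W = 10.61 N, H = 5.183e+08 Pa, K = 2.932e-05.
Rate of wear dV/dL = K·W/H: 2.932e-05 · 10.61 / 5.183e+08 = 6.002e-13 m³/m.

value=6.002e-13 m^3/m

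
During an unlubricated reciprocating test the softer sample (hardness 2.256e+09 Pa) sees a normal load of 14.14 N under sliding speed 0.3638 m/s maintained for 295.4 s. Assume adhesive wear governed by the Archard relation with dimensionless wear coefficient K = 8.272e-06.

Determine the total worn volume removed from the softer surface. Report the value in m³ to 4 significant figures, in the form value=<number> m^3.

Printed values are rounded; the computation holds full precision, and rounded just once to 4 significant digits.
Convert: Sliding distance L = v·t = 0.3638 m/s × 295.4 s = 107.5 m.
SI base units throughout: W = 14.14 N, H = 2.256e+09 Pa, K = 8.272e-06.
Apply Archard: V = K·W·L/H = 8.272e-06 · 14.14 · 107.5 / 2.256e+09 = 5.572e-12 m³.

value=5.572e-12 m^3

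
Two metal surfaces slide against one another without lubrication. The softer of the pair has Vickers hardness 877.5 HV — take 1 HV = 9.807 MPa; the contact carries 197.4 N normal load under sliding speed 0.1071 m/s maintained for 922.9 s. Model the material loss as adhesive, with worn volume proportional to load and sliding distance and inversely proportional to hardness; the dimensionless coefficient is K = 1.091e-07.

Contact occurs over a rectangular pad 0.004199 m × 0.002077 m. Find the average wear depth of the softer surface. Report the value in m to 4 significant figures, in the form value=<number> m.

All arithmetic maintains full float precision. Displayed values are rounded — a lone final rounding: 4 significant digits.
Convert: Distance L = v·t = 0.1071 m/s × 922.9 s = 98.84 m.
Convert: Hardness H = 877.5 HV × 9.807 MPa/HV = 8606 MPa = 8.606e+09 Pa.
Convert: Contact area A = 0.004199 m × 0.002077 m = 8.721e-06 m².
In SI base units, W = 197.4 N, H = 8.606e+09 Pa, K = 1.091e-07.
Worn volume V = K·W·L/H = 1.091e-07 · 197.4 · 98.84 / 8.606e+09 = 2.474e-13 m³.
Mean wear depth h = V/A = 2.474e-13 / 8.721e-06 = 2.836e-08 m.

value=2.836e-08 m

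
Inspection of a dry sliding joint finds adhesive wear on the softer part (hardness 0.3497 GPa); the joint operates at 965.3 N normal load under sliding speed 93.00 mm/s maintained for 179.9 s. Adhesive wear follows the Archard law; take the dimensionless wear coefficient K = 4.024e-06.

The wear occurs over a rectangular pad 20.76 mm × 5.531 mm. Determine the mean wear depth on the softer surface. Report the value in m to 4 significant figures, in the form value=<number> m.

The algebra runs at exact precision. Intermediate values are shown rounded; one last rounding to 4 significant figures.
Sliding speed v = 93.00 mm/s = 0.09300 m/s. Sliding distance L = v·t = 0.09300 m/s × 179.9 s = 16.73 m.
Hardness H = 0.3497 GPa = 3.497e+08 Pa.
Pad sides 20.76 mm × 5.531 mm = 0.02076 m × 0.005531 m. Contact area A = 0.02076 m × 0.005531 m = 1.148e-04 m².
Expressed in SI base units: W = 965.3 N, H = 3.497e+08 Pa, K = 4.024e-06.
Archard volume V = K·W·L/H = 4.024e-06 · 965.3 · 16.73 / 3.497e+08 = 1.858e-10 m³.
Depth h = V/A = 1.858e-10 / 1.148e-04 = 1.618e-06 m.

value=1.618e-06 m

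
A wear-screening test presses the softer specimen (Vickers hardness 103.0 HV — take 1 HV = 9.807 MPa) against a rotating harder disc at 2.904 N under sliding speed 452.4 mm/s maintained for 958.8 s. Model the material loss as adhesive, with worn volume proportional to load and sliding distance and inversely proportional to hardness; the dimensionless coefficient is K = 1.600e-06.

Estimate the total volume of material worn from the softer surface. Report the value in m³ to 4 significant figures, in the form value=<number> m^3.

value=1.995e-12 m^3

Intermediates appear rounded — each operation keeps full float precision — rounded just once to 4 significant digits.
Convert: Sliding speed v = 452.4 mm/s = 0.4524 m/s. The distance L = v·t = 0.4524 m/s × 958.8 s = 433.8 m.
Convert: Hardness H = 103.0 HV × 9.807 MPa/HV = 1010 MPa = 1.010e+09 Pa.
Restated in SI base units: W = 2.904 N, H = 1.010e+09 Pa, K = 1.600e-06.
Archard relation: V = K·W·L/H = 1.600e-06 · 2.904 · 433.8 / 1.010e+09 = 1.995e-12 m³.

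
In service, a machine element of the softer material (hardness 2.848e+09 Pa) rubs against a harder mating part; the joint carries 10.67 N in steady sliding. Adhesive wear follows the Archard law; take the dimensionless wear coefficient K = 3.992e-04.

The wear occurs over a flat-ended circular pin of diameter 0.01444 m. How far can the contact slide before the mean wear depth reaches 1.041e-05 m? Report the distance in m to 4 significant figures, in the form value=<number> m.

value=1140 m

Printed values are rounded. All arithmetic holds full precision. Rounded just once, at 4 significant figures.
Convert: Contact area A = π·d²/4 = π·(0.01444 m)²/4 = 1.638e-04 m².
As SI base values: W = 10.67 N, H = 2.848e+09 Pa, K = 3.992e-04.
Allowed volume V_lim = h_lim·A = 1.041e-05 · 1.638e-04 = 1.705e-09 m³.
Inverting, life L = V_lim·H/(K·W) = 1.705e-09 · 2.848e+09 / (3.992e-04 · 10.67) = 1140 m.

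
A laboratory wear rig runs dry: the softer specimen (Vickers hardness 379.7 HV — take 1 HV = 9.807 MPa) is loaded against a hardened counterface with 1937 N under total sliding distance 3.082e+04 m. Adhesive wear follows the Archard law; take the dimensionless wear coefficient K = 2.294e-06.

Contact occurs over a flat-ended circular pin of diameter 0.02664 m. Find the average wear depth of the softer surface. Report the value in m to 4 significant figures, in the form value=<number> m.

The computation keeps exact precision. Intermediate values are printed rounded, and a single final rounding: 4 significant figures.
Convert: Hardness H = 379.7 HV × 9.807 MPa/HV = 3724 MPa = 3.724e+09 Pa.
Convert: Contact area A = π·d²/4 = π·(0.02664 m)²/4 = 5.574e-04 m².
Restated in SI base units: W = 1937 N, H = 3.724e+09 Pa, K = 2.294e-06.
Worn volume V = K·W·L/H = 2.294e-06 · 1937 · 3.082e+04 / 3.724e+09 = 3.678e-08 m³.
Wear depth h = V/A = 3.678e-08 / 5.574e-04 = 6.598e-05 m.

value=6.598e-05 m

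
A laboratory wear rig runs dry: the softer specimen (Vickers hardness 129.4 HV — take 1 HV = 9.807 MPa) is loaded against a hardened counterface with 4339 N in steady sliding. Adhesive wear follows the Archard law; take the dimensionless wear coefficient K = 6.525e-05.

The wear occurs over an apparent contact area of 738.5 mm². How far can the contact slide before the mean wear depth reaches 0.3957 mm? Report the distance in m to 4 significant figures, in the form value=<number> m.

value=1310 m

Every step keeps exact precision. Intermediates are printed rounded; a lone final rounding, at 4 significant digits.
Hardness H = 129.4 HV × 9.807 MPa/HV = 1269 MPa = 1.269e+09 Pa.
Contact area A = 738.5 mm² = 7.385e-04 m².
Depth limit h_lim = 0.3957 mm = 3.957e-04 m.
Working in SI base units: W = 4339 N, H = 1.269e+09 Pa, K = 6.525e-05.
Permissible volume V_lim = h_lim·A = 3.957e-04 · 7.385e-04 = 2.922e-07 m³.
Sliding life L = V_lim·H/(K·W) = 2.922e-07 · 1.269e+09 / (6.525e-05 · 4339) = 1310 m.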